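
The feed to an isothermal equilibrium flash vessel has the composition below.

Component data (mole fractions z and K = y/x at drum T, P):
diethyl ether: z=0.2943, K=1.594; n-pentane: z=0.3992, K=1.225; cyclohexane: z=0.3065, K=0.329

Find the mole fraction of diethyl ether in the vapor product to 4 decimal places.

y_diethyl ether = 0.4157

Rachford–Rice: g(V/F) = Σ zᵢ(Kᵢ−1)/(1+V/F(Kᵢ−1)) = 0.
Check two-phase: ΣzᵢKᵢ = 1.0590 > 1 and Σzᵢ/Kᵢ = 1.4421 > 1, so g(0) = 0.0590 > 0 and g(1) = -0.4421 < 0.
Iterate (Newton) starting at V/F = 0.5:
  V/F = 0.5000: g = -0.09398, g' = -0.3906 → V/F = 0.2594
  V/F = 0.2594: g = -0.01266, g' = -0.2983 → V/F = 0.2170
  V/F = 0.2170: g = -0.00021, g' = -0.2889 → V/F = 0.2162
Converged at V/F = 0.2162.
Compositions from xᵢ = zᵢ/(1+V/F(Kᵢ−1)), yᵢ = Kᵢxᵢ:
  diethyl ether: x = 0.2608, y = 0.4157
  n-pentane: x = 0.3807, y = 0.4663
  cyclohexane: x = 0.3585, y = 0.1180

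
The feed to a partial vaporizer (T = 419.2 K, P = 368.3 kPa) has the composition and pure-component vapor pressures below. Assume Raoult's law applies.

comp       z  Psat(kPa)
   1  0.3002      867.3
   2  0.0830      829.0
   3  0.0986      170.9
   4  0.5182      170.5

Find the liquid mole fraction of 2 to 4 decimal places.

x_2 = 0.0632

Raoult's law: Kᵢ = Pᵢˢᵃᵗ/P = Pᵢˢᵃᵗ/368.3.
  K_1 = 867.3/368.3 = 2.354874, K_2 = 829.0/368.3 = 2.250882, K_3 = 170.9/368.3 = 0.464024, K_4 = 170.5/368.3 = 0.462938
Material balance + equilibrium reduce to Σ zᵢ(Kᵢ−1)/(1+V/F(Kᵢ−1)) = 0.
Feasibility: ΣzᵢKᵢ = 1.1794, Σzᵢ/Kᵢ = 1.4962 — both > 1, two phases present.
Iterate (Newton) starting at V/F = 0.5:
  V/F = 0.5000: g = -0.14632, g' = -0.5772 → V/F = 0.2465
  V/F = 0.2465: g = 0.00259, g' = -0.6217 → V/F = 0.2507
Converged at V/F = 0.2507.
Compositions from xᵢ = zᵢ/(1+V/F(Kᵢ−1)), yᵢ = Kᵢxᵢ:
  1: x = 0.2241, y = 0.5277
  2: x = 0.0632, y = 0.1422
  3: x = 0.1139, y = 0.0529
  4: x = 0.5988, y = 0.2772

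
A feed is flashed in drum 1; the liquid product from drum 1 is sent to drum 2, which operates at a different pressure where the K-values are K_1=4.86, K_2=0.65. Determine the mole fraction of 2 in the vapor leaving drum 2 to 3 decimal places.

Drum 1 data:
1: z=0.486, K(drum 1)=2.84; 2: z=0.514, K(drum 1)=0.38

Drum 1:
Material balance + equilibrium reduce to Σ zᵢ(Kᵢ−1)/(1+ψ₁(Kᵢ−1)) = 0.
g(0) = ΣzᵢKᵢ − 1 = 0.576 and g(1) = 1 − Σzᵢ/Kᵢ = -0.524, so a root lies in (0, 1).
Newton iteration, ψ₁⁰ = 0.39:
  ψ₁ = 0.390: g = 0.1003, g' = -0.901 → ψ₁ = 0.501
  ψ₁ = 0.501: g = 0.0028, g' = -0.861 → ψ₁ = 0.505
Converged at ψ₁ = 0.505.
Drum-1 compositions:
  1: x = 0.252, y = 0.716
  2: x = 0.748, y = 0.284
Drum-2 feed = drum-1 liquid: z₂ = (0.2520, 0.7480).
Drum 2:
Let ψ₂ = V/F and solve Σ zᵢ(Kᵢ−1)/(1+ψ₂(Kᵢ−1)) = 0.
Check two-phase: ΣzᵢKᵢ = 1.711 > 1 and Σzᵢ/Kᵢ = 1.203 > 1, so g(0) = 0.711 > 0 and g(1) = -0.203 < 0.
Binary case is linear: z₁(K₁−1)(1+ψ₂(K₂−1)) + z₂(K₂−1)(1+ψ₂(K₁−1)) = 0
⇒ ψ₂ = [z₁(K₁−1)+z₂(K₂−1)] / [−(K₁−1)(K₂−1)] = 0.7111/1.3510 = 0.526
  1: x = 0.083, y = 0.404
  2: x = 0.917, y = 0.596

y_2 (drum 2) = 0.596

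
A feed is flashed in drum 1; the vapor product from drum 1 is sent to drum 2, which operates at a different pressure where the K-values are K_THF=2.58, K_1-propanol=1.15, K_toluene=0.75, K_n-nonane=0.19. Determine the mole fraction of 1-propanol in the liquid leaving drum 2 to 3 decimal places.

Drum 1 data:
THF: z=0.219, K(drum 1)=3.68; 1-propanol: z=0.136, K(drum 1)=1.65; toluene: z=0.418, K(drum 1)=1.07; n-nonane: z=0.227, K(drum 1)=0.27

x_1-propanol (drum 2) = 0.148

Drum 1:
Iterate (Newton) starting at ψ₁ = 0.37:
  ψ₁ = 0.370: g = 0.1674, g' = -0.663 → ψ₁ = 0.623
  ψ₁ = 0.623: g = 0.0071, g' = -0.658 → ψ₁ = 0.633
Converged at ψ₁ = 0.633.
Drum-1 compositions:
  THF: x = 0.081, y = 0.299
  1-propanol: x = 0.096, y = 0.159
  toluene: x = 0.400, y = 0.428
  n-nonane: x = 0.422, y = 0.114
Drum-2 feed = drum-1 vapor: z₂ = (0.2988, 0.1590, 0.4283, 0.1140).
Drum 2:
Newton–Raphson from ψ₂ = 0.5:
  ψ₂ = 0.500: g = 0.0083, g' = -0.482 → ψ₂ = 0.517
Converged at ψ₂ = 0.517.
  THF: x = 0.164, y = 0.424
  1-propanol: x = 0.148, y = 0.170
  toluene: x = 0.492, y = 0.369
  n-nonane: x = 0.196, y = 0.037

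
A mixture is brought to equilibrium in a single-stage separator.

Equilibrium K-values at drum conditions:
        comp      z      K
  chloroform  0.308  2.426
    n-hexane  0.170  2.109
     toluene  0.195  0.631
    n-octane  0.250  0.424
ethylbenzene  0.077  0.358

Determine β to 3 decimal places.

Material balance + equilibrium reduce to Σ zᵢ(Kᵢ−1)/(1+β(Kᵢ−1)) = 0.
Check two-phase: ΣzᵢKᵢ = 1.362 > 1 and Σzᵢ/Kᵢ = 1.321 > 1, so g(0) = 0.362 > 0 and g(1) = -0.321 < 0.
Newton iteration, β⁰ = 0.5:
  β = 0.500: g = 0.0144, g' = -0.572 → β = 0.525
Converged at β = 0.525.

β = 0.525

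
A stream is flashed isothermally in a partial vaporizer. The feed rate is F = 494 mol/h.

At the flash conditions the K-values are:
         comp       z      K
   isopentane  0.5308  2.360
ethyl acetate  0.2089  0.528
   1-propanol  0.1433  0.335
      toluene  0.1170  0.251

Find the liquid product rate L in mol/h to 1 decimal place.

L = 235.1 mol/h

Rachford–Rice: g(V/F) = Σ zᵢ(Kᵢ−1)/(1+V/F(Kᵢ−1)) = 0.
Check two-phase: ΣzᵢKᵢ = 1.4404 > 1 and Σzᵢ/Kᵢ = 1.5145 > 1, so g(0) = 0.4404 > 0 and g(1) = -0.5145 < 0.
Newton iteration, V/F⁰ = 0.5:
  V/F = 0.5000: g = 0.01777, g' = -0.7376 → V/F = 0.5241
  V/F = 0.5241: g = -0.00007, g' = -0.7440 → V/F = 0.5240
Converged at V/F = 0.5240.
Then V = V/F·F = 0.5240·494 = 258.9 mol/h and L = F − V = 235.1 mol/h.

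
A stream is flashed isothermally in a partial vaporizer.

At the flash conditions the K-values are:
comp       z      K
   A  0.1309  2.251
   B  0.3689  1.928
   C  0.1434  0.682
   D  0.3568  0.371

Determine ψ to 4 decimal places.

ψ = 0.4126

Material balance + equilibrium reduce to Σ zᵢ(Kᵢ−1)/(1+ψ(Kᵢ−1)) = 0.
g(0) = ΣzᵢKᵢ − 1 = 0.2361 and g(1) = 1 − Σzᵢ/Kᵢ = -0.4215, so a root lies in (0, 1).
Newton–Raphson from ψ = 0.5:
  ψ = 0.5000: g = -0.04703, g' = -0.5467 → ψ = 0.4140
  ψ = 0.4140: g = -0.00074, g' = -0.5320 → ψ = 0.4126
Converged at ψ = 0.4126.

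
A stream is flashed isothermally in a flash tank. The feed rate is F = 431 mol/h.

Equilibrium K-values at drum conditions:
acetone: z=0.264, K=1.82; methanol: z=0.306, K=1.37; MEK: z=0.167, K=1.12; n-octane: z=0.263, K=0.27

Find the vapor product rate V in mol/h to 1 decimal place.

Newton iteration, V/F⁰ = 0.48:
  V/F = 0.480: g = -0.0251, g' = -0.456 → V/F = 0.425
  V/F = 0.425: g = -0.0009, g' = -0.426 → V/F = 0.423
Converged at V/F = 0.423.
Then V = V/F·F = 0.4229·431 = 182.3 mol/h and L = F − V = 248.7 mol/h.

V = 182.3 mol/h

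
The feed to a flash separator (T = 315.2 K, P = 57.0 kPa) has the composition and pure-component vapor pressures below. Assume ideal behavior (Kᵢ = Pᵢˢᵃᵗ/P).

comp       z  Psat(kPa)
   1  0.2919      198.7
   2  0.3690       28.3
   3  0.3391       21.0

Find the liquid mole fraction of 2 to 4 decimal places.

x_2 = 0.4176

Raoult's law: Kᵢ = Pᵢˢᵃᵗ/P = Pᵢˢᵃᵗ/57.0.
  K_1 = 198.7/57.0 = 3.485965, K_2 = 28.3/57.0 = 0.496491, K_3 = 21.0/57.0 = 0.368421
Material balance + equilibrium reduce to Σ zᵢ(Kᵢ−1)/(1+V/F(Kᵢ−1)) = 0.
g(0) = ΣzᵢKᵢ − 1 = 0.3257 and g(1) = 1 − Σzᵢ/Kᵢ = -0.7474, so a root lies in (0, 1).
Iterate (Newton) starting at V/F = 0.5:
  V/F = 0.5000: g = -0.23780, g' = -0.8146 → V/F = 0.2081
  V/F = 0.2081: g = 0.02415, g' = -1.0796 → V/F = 0.2304
  V/F = 0.2304: g = 0.00052, g' = -1.0342 → V/F = 0.2310
Converged at V/F = 0.2310.
Compositions from xᵢ = zᵢ/(1+V/F(Kᵢ−1)), yᵢ = Kᵢxᵢ:
  1: x = 0.1854, y = 0.6464
  2: x = 0.4176, y = 0.2073
  3: x = 0.3970, y = 0.1463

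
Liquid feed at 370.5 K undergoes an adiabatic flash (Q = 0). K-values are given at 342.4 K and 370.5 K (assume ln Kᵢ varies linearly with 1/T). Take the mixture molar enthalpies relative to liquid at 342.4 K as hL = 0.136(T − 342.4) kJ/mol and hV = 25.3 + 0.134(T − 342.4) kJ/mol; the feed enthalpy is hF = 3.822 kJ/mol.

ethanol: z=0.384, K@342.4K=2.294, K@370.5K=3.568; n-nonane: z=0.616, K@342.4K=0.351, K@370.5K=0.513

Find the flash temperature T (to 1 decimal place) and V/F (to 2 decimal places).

T = 343.9 K, V/F = 0.14

Adiabatic flash: solve Rachford–Rice at each trial T, then check hF = ψ·hV(T) + (1−ψ)·hL(T).
  T = 342.4 K: K = (2.294, 0.351), RR gives ψ = 0.116, H_out = 2.926 kJ/mol
  T = 370.5 K: K = (3.568, 0.513), RR gives ψ = 0.549, H_out = 17.671 kJ/mol
  T = 356.4 K: K = (2.884, 0.427), RR gives ψ = 0.343, H_out = 10.583 kJ/mol
  T = 349.4 K: K = (2.578, 0.388), RR gives ψ = 0.237, H_out = 6.947 kJ/mol
  T = 345.9 K: K = (2.433, 0.369), RR gives ψ = 0.179, H_out = 5.003 kJ/mol
  T = 344.1 K: K = (2.361, 0.360), RR gives ψ = 0.147, H_out = 3.954 kJ/mol
Linear interpolation between T = 342.4 (H_out = 2.926) and T = 344.1 (H_out = 3.954) on hF = 3.822 gives T ≈ 343.9 K, at which ψ = 0.14.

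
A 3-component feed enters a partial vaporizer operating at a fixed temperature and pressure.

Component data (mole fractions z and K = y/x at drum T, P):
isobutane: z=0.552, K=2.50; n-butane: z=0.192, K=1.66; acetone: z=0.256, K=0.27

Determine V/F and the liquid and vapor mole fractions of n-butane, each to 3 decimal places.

V/F = 0.809, x_n-butane = 0.125, y_n-butane = 0.208

Material balance + equilibrium reduce to Σ zᵢ(Kᵢ−1)/(1+V/F(Kᵢ−1)) = 0.
Feasibility: ΣzᵢKᵢ = 1.768, Σzᵢ/Kᵢ = 1.285 — both > 1, two phases present.
Iterate (Newton) starting at V/F = 0.5:
  V/F = 0.500: g = 0.2741, g' = -0.791 → V/F = 0.846
  V/F = 0.846: g = -0.0430, g' = -1.210 → V/F = 0.811
  V/F = 0.811: g = -0.0019, g' = -1.108 → V/F = 0.809
Converged at V/F = 0.809.
Compositions from xᵢ = zᵢ/(1+V/F(Kᵢ−1)), yᵢ = Kᵢxᵢ:
  isobutane: x = 0.249, y = 0.623
  n-butane: x = 0.125, y = 0.208
  acetone: x = 0.626, y = 0.169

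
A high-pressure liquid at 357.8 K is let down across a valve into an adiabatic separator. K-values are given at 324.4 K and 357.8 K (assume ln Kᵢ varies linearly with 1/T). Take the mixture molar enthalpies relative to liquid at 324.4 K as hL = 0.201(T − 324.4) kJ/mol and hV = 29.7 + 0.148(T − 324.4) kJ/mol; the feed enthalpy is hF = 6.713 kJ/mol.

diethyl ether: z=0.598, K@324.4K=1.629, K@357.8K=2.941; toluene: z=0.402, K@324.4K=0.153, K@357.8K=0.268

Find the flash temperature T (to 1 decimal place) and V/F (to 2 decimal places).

Adiabatic flash: solve Rachford–Rice at each trial T, then check hF = ψ·hV(T) + (1−ψ)·hL(T).
  T = 324.4 K: K = (1.629, 0.153), RR gives ψ = 0.067, H_out = 1.987 kJ/mol
  T = 357.8 K: K = (2.941, 0.268), RR gives ψ = 0.610, H_out = 23.746 kJ/mol
  T = 341.1 K: K = (2.221, 0.205), RR gives ψ = 0.423, H_out = 15.550 kJ/mol
  T = 332.8 K: K = (1.911, 0.178), RR gives ψ = 0.286, H_out = 10.065 kJ/mol
  T = 328.6 K: K = (1.766, 0.165), RR gives ψ = 0.192, H_out = 6.495 kJ/mol
  T = 330.7 K: K = (1.838, 0.172), RR gives ψ = 0.242, H_out = 8.372 kJ/mol
Linear interpolation between T = 328.6 (H_out = 6.495) and T = 330.7 (H_out = 8.372) on hF = 6.713 gives T ≈ 328.8 K, at which ψ = 0.20.

T = 328.8 K, V/F = 0.20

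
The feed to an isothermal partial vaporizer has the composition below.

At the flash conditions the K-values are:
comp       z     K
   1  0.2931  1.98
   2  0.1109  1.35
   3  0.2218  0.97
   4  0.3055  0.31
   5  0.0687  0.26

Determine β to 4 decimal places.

Let β = V/F and solve Σ zᵢ(Kᵢ−1)/(1+β(Kᵢ−1)) = 0.
Check two-phase: ΣzᵢKᵢ = 1.0578 > 1 and Σzᵢ/Kᵢ = 1.7086 > 1, so g(0) = 0.0578 > 0 and g(1) = -0.7086 < 0.
Newton iteration, β⁰ = 0.33:
  β = 0.3300: g = -0.09509, g' = -0.4816 → β = 0.1325
  β = 0.1325: g = -0.00375, g' = -0.4556 → β = 0.1243
Converged at β = 0.1243.

β = 0.1243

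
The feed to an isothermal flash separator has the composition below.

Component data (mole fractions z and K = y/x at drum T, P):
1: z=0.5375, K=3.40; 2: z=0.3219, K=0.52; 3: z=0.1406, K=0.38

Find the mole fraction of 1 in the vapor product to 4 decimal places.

Iterate (Newton) starting at ψ = 0.5:
  ψ = 0.5000: g = 0.25672, g' = -0.8816 → ψ = 0.7912
  ψ = 0.7912: g = 0.02477, g' = -0.7695 → ψ = 0.8234
  ψ = 0.8234: g = -0.00012, g' = -0.7779 → ψ = 0.8232
Converged at ψ = 0.8232.
Compositions from xᵢ = zᵢ/(1+ψ(Kᵢ−1)), yᵢ = Kᵢxᵢ:
  1: x = 0.1806, y = 0.6141
  2: x = 0.5322, y = 0.2767
  3: x = 0.2872, y = 0.1091

y_1 = 0.6141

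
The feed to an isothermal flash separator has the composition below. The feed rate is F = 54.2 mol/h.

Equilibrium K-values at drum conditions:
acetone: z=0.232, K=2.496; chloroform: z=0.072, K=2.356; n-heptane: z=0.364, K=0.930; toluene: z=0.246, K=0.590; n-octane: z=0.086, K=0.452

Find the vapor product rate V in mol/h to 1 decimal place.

Let ψ = V/F and solve Σ zᵢ(Kᵢ−1)/(1+ψ(Kᵢ−1)) = 0.
Feasibility: ΣzᵢKᵢ = 1.271, Σzᵢ/Kᵢ = 1.122 — both > 1, two phases present.
Newton iteration, ψ⁰ = 0.35:
  ψ = 0.350: g = 0.0918, g' = -0.382 → ψ = 0.590
  ψ = 0.590: g = 0.0093, g' = -0.318 → ψ = 0.619
  ψ = 0.619: g = 0.0000, g' = -0.314 → ψ = 0.620
Converged at ψ = 0.620.
Then V = ψ·F = 0.6195·54.2 = 33.6 mol/h and L = F − V = 20.6 mol/h.

V = 33.6 mol/h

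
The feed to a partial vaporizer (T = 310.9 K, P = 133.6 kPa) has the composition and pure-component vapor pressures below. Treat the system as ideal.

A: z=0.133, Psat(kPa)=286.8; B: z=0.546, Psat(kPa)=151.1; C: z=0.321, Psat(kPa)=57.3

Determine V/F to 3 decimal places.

V/F = 0.149

Raoult's law: Kᵢ = Pᵢˢᵃᵗ/P = Pᵢˢᵃᵗ/133.6.
  K_A = 286.8/133.6 = 2.14671, K_B = 151.1/133.6 = 1.13099, K_C = 57.3/133.6 = 0.42889
Material balance + equilibrium reduce to Σ zᵢ(Kᵢ−1)/(1+V/F(Kᵢ−1)) = 0.
g(0) = ΣzᵢKᵢ − 1 = 0.041 and g(1) = 1 − Σzᵢ/Kᵢ = -0.293, so a root lies in (0, 1).
Newton iteration, V/F⁰ = 0.65:
  V/F = 0.650: g = -0.1383, g' = -0.330 → V/F = 0.231
  V/F = 0.231: g = -0.0213, g' = -0.257 → V/F = 0.149
Converged at V/F = 0.149.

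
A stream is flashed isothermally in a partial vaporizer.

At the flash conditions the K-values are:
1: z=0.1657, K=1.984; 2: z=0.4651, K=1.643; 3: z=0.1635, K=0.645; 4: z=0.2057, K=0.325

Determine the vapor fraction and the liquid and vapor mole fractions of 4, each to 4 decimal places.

Rachford–Rice: g(ψ) = Σ zᵢ(Kᵢ−1)/(1+ψ(Kᵢ−1)) = 0.
g(0) = ΣzᵢKᵢ − 1 = 0.2652 and g(1) = 1 − Σzᵢ/Kᵢ = -0.2530, so a root lies in (0, 1).
Newton–Raphson from ψ = 0.35:
  ψ = 0.3500: g = 0.11733, g' = -0.4044 → ψ = 0.6401
  ψ = 0.6401: g = -0.00769, g' = -0.4820 → ψ = 0.6241
  ψ = 0.6241: g = -0.00007, g' = -0.4734 → ψ = 0.6240
Converged at ψ = 0.6240.
Compositions from xᵢ = zᵢ/(1+ψ(Kᵢ−1)), yᵢ = Kᵢxᵢ:
  1: x = 0.1027, y = 0.2037
  2: x = 0.3319, y = 0.5453
  3: x = 0.2100, y = 0.1355
  4: x = 0.3554, y = 0.1155

ψ = 0.6240, x_4 = 0.3554, y_4 = 0.1155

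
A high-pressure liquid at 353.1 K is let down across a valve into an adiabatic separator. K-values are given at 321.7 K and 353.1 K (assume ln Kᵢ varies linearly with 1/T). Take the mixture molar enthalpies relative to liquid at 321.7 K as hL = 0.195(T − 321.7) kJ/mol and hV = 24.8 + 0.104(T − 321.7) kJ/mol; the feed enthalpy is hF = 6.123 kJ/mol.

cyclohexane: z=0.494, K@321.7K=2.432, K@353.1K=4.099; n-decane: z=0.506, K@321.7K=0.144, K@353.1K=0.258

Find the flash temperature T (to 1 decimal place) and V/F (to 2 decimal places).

Adiabatic flash: solve Rachford–Rice at each trial T, then check hF = ψ·hV(T) + (1−ψ)·hL(T).
  T = 321.7 K: K = (2.432, 0.144), RR gives ψ = 0.224, H_out = 5.549 kJ/mol
  T = 353.1 K: K = (4.099, 0.258), RR gives ψ = 0.502, H_out = 17.149 kJ/mol
  T = 337.4 K: K = (3.196, 0.195), RR gives ψ = 0.384, H_out = 12.025 kJ/mol
  T = 329.5 K: K = (2.795, 0.168), RR gives ψ = 0.312, H_out = 9.035 kJ/mol
  T = 325.6 K: K = (2.609, 0.156), RR gives ψ = 0.271, H_out = 7.378 kJ/mol
  T = 323.6 K: K = (2.517, 0.150), RR gives ψ = 0.247, H_out = 6.464 kJ/mol
Linear interpolation between T = 321.7 (H_out = 5.549) and T = 323.6 (H_out = 6.464) on hF = 6.123 gives T ≈ 322.9 K, at which ψ = 0.24.

T = 322.9 K, V/F = 0.24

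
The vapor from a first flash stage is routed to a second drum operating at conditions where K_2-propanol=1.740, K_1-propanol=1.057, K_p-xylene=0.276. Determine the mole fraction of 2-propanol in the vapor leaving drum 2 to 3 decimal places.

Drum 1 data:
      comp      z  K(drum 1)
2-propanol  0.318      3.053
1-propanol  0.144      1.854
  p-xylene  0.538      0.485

Drum 1:
Let ψ₁ = V/F and solve Σ zᵢ(Kᵢ−1)/(1+ψ₁(Kᵢ−1)) = 0.
Check two-phase: ΣzᵢKᵢ = 1.499 > 1 and Σzᵢ/Kᵢ = 1.291 > 1, so g(0) = 0.499 > 0 and g(1) = -0.291 < 0.
Iterate (Newton) starting at ψ₁ = 0.58:
  ψ₁ = 0.580: g = -0.0148, g' = -0.616 → ψ₁ = 0.556
Converged at ψ₁ = 0.556.
Drum-1 compositions:
  2-propanol: x = 0.148, y = 0.453
  1-propanol: x = 0.098, y = 0.181
  p-xylene: x = 0.754, y = 0.366
Drum-2 feed = drum-1 vapor: z₂ = (0.4534, 0.1810, 0.3656).
Drum 2:
Rachford–Rice: g(ψ₂) = Σ zᵢ(Kᵢ−1)/(1+ψ₂(Kᵢ−1)) = 0.
g(0) = ΣzᵢKᵢ − 1 = 0.081 and g(1) = 1 − Σzᵢ/Kᵢ = -0.757, so a root lies in (0, 1).
Iterate (Newton) starting at ψ₂ = 0.5:
  ψ₂ = 0.500: g = -0.1600, g' = -0.604 → ψ₂ = 0.235
  ψ₂ = 0.235: g = -0.0230, g' = -0.459 → ψ₂ = 0.185
  ψ₂ = 0.185: g = -0.0003, g' = -0.448 → ψ₂ = 0.184
Converged at ψ₂ = 0.184.
  2-propanol: x = 0.399, y = 0.694
  1-propanol: x = 0.179, y = 0.189
  p-xylene: x = 0.422, y = 0.116

y_2-propanol (drum 2) = 0.694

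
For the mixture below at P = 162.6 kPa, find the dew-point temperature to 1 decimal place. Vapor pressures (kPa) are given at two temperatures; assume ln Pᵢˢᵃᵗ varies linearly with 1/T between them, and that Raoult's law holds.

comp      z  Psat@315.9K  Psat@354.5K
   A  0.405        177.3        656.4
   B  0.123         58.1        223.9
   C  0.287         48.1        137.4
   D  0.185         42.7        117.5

Dew-point temperature: Σzᵢ·P/Pᵢˢᵃᵗ(T) = 1. Interpolate ln Pᵢˢᵃᵗ = aᵢ + bᵢ/T.
  T = 315.9 K: ΣzᵢP/Pᵢˢᵃᵗ = 2.3903
  T = 354.5 K: ΣzᵢP/Pᵢˢᵃᵗ = 0.7853
  T = 335.2 K: ΣzᵢP/Pᵢˢᵃᵗ = 1.3240
  T = 344.9 K: ΣzᵢP/Pᵢˢᵃᵗ = 1.0104
  T = 349.7 K: ΣzᵢP/Pᵢˢᵃᵗ = 0.8891
  T = 347.3 K: ΣzᵢP/Pᵢˢᵃᵗ = 0.9474
Interpolating between 344.9 K and 347.3 K gives T ≈ 345.3 K.

T = 345.3 K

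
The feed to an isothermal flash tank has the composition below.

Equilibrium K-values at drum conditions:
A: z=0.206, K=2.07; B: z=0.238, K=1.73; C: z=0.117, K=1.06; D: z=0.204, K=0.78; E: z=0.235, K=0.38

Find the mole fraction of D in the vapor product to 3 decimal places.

Let ψ = V/F and solve Σ zᵢ(Kᵢ−1)/(1+ψ(Kᵢ−1)) = 0.
g(0) = ΣzᵢKᵢ − 1 = 0.211 and g(1) = 1 − Σzᵢ/Kᵢ = -0.227, so a root lies in (0, 1).
Iterate (Newton) starting at ψ = 0.5:
  ψ = 0.500: g = 0.0161, g' = -0.371 → ψ = 0.543
Converged at ψ = 0.543.
Compositions from xᵢ = zᵢ/(1+ψ(Kᵢ−1)), yᵢ = Kᵢxᵢ:
  A: x = 0.130, y = 0.270
  B: x = 0.170, y = 0.295
  C: x = 0.113, y = 0.120
  D: x = 0.232, y = 0.181
  E: x = 0.354, y = 0.135

y_D = 0.181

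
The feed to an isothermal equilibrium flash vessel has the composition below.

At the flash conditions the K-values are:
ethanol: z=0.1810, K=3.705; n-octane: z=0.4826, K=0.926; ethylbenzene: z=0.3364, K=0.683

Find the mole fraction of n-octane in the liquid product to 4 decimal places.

x_n-octane = 0.5080

Let ψ = V/F and solve Σ zᵢ(Kᵢ−1)/(1+ψ(Kᵢ−1)) = 0.
Check two-phase: ΣzᵢKᵢ = 1.3473 > 1 and Σzᵢ/Kᵢ = 1.0626 > 1, so g(0) = 0.3473 > 0 and g(1) = -0.0626 < 0.
Newton–Raphson from ψ = 0.5:
  ψ = 0.5000: g = 0.04431, g' = -0.2899 → ψ = 0.6529
  ψ = 0.6529: g = 0.00502, g' = -0.2298 → ψ = 0.6747
  ψ = 0.6747: g = 0.00007, g' = -0.2236 → ψ = 0.6750
Converged at ψ = 0.6750.
Compositions from xᵢ = zᵢ/(1+ψ(Kᵢ−1)), yᵢ = Kᵢxᵢ:
  ethanol: x = 0.0641, y = 0.2373
  n-octane: x = 0.5080, y = 0.4704
  ethylbenzene: x = 0.4280, y = 0.2923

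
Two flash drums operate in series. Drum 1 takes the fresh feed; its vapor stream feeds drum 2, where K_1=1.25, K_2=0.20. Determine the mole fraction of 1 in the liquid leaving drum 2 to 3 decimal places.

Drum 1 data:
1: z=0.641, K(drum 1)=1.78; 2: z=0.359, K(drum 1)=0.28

x_1 (drum 2) = 0.762

Drum 1:
Rachford–Rice: g(ψ₁) = Σ zᵢ(Kᵢ−1)/(1+ψ₁(Kᵢ−1)) = 0.
Check two-phase: ΣzᵢKᵢ = 1.242 > 1 and Σzᵢ/Kᵢ = 1.642 > 1, so g(0) = 0.242 > 0 and g(1) = -0.642 < 0.
Binary case is linear: z₁(K₁−1)(1+ψ₁(K₂−1)) + z₂(K₂−1)(1+ψ₁(K₁−1)) = 0
⇒ ψ₁ = [z₁(K₁−1)+z₂(K₂−1)] / [−(K₁−1)(K₂−1)] = 0.2415/0.5616 = 0.430
Drum-1 compositions:
  1: x = 0.480, y = 0.854
  2: x = 0.520, y = 0.146
Drum-2 feed = drum-1 vapor: z₂ = (0.8544, 0.1456).
Drum 2:
Material balance + equilibrium reduce to Σ zᵢ(Kᵢ−1)/(1+ψ₂(Kᵢ−1)) = 0.
g(0) = ΣzᵢKᵢ − 1 = 0.097 and g(1) = 1 − Σzᵢ/Kᵢ = -0.412, so a root lies in (0, 1).
Binary case is linear: z₁(K₁−1)(1+ψ₂(K₂−1)) + z₂(K₂−1)(1+ψ₂(K₁−1)) = 0
⇒ ψ₂ = [z₁(K₁−1)+z₂(K₂−1)] / [−(K₁−1)(K₂−1)] = 0.0971/0.2000 = 0.486
  1: x = 0.762, y = 0.952
  2: x = 0.238, y = 0.048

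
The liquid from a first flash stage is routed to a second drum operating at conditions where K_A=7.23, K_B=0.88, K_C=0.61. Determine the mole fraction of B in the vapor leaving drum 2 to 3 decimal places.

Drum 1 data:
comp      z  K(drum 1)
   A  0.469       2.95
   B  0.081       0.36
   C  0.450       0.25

y_B (drum 2) = 0.101

Drum 1:
Material balance + equilibrium reduce to Σ zᵢ(Kᵢ−1)/(1+ψ₁(Kᵢ−1)) = 0.
Check two-phase: ΣzᵢKᵢ = 1.525 > 1 and Σzᵢ/Kᵢ = 2.184 > 1, so g(0) = 0.525 > 0 and g(1) = -1.184 < 0.
Newton–Raphson from ψ₁ = 0.5:
  ψ₁ = 0.500: g = -0.1532, g' = -1.177 → ψ₁ = 0.370
  ψ₁ = 0.370: g = -0.0036, g' = -1.144 → ψ₁ = 0.367
Converged at ψ₁ = 0.367.
Drum-1 compositions:
  A: x = 0.273, y = 0.807
  B: x = 0.106, y = 0.038
  C: x = 0.621, y = 0.155
Drum-2 feed = drum-1 liquid: z₂ = (0.2735, 0.1058, 0.6207).
Drum 2:
Let ψ₂ = V/F and solve Σ zᵢ(Kᵢ−1)/(1+ψ₂(Kᵢ−1)) = 0.
g(0) = ΣzᵢKᵢ − 1 = 1.449 and g(1) = 1 − Σzᵢ/Kᵢ = -0.176, so a root lies in (0, 1).
Iterate (Newton) starting at ψ₂ = 0.5:
  ψ₂ = 0.500: g = 0.0998, g' = -0.774 → ψ₂ = 0.629
  ψ₂ = 0.629: g = 0.0119, g' = -0.606 → ψ₂ = 0.649
Converged at ψ₂ = 0.649.
  A: x = 0.054, y = 0.392
  B: x = 0.115, y = 0.101
  C: x = 0.831, y = 0.507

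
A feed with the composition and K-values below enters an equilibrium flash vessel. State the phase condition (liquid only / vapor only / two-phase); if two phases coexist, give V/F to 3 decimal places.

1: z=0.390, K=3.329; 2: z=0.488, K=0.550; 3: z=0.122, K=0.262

ΣzᵢKᵢ = 1.599; Σzᵢ/Kᵢ = 1.470.
Both exceed 1, so a two-phase solution exists.
Iterate (Newton) starting at ψ = 0.5:
  ψ = 0.500: g = -0.0064, g' = -0.783 → ψ = 0.492
Converged at ψ = 0.492.

two-phase, V/F = 0.492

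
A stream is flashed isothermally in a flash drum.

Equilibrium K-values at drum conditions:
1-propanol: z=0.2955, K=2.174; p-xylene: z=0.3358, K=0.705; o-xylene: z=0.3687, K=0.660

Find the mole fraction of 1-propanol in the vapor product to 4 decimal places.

Iterate (Newton) starting at ψ = 0.51:
  ψ = 0.5100: g = -0.05127, g' = -0.2622 → ψ = 0.3145
  ψ = 0.3145: g = 0.00381, g' = -0.3062 → ψ = 0.3269
  ψ = 0.3269: g = 0.00002, g' = -0.3024 → ψ = 0.3270
Converged at ψ = 0.3270.
Compositions from xᵢ = zᵢ/(1+ψ(Kᵢ−1)), yᵢ = Kᵢxᵢ:
  1-propanol: x = 0.2135, y = 0.4642
  p-xylene: x = 0.3717, y = 0.2620
  o-xylene: x = 0.4148, y = 0.2738

y_1-propanol = 0.4642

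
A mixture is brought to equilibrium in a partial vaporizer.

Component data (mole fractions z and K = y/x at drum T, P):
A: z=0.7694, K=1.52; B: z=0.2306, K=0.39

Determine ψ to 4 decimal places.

ψ = 0.8178

Binary case is linear: z₁(K₁−1)(1+ψ(K₂−1)) + z₂(K₂−1)(1+ψ(K₁−1)) = 0
⇒ ψ = [z₁(K₁−1)+z₂(K₂−1)] / [−(K₁−1)(K₂−1)] = 0.25942/0.31720 = 0.8178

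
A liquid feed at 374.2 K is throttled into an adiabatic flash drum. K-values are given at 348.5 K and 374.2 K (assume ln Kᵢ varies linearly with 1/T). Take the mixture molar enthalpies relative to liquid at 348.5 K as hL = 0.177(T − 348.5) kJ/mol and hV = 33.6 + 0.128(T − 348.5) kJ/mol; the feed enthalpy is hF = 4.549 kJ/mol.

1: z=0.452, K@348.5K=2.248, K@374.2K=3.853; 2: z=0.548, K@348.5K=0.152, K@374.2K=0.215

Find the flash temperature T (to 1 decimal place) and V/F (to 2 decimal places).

T = 350.3 K, V/F = 0.13

Adiabatic flash: solve Rachford–Rice at each trial T, then check hF = ψ·hV(T) + (1−ψ)·hL(T).
  T = 348.5 K: K = (2.248, 0.152), RR gives ψ = 0.094, H_out = 3.156 kJ/mol
  T = 374.2 K: K = (3.853, 0.215), RR gives ψ = 0.384, H_out = 16.959 kJ/mol
  T = 361.4 K: K = (2.974, 0.182), RR gives ψ = 0.275, H_out = 11.351 kJ/mol
  T = 354.9 K: K = (2.590, 0.166), RR gives ψ = 0.198, H_out = 7.709 kJ/mol
  T = 351.7 K: K = (2.414, 0.159), RR gives ψ = 0.150, H_out = 5.586 kJ/mol
  T = 350.1 K: K = (2.330, 0.156), RR gives ψ = 0.123, H_out = 4.415 kJ/mol
Linear interpolation between T = 350.1 (H_out = 4.415) and T = 351.7 (H_out = 5.586) on hF = 4.549 gives T ≈ 350.3 K, at which ψ = 0.13.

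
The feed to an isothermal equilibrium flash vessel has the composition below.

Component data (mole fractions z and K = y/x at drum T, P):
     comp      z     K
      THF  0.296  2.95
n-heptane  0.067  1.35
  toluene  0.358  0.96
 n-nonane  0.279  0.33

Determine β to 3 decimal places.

β = 0.529

Let β = V/F and solve Σ zᵢ(Kᵢ−1)/(1+β(Kᵢ−1)) = 0.
g(0) = ΣzᵢKᵢ − 1 = 0.399 and g(1) = 1 − Σzᵢ/Kᵢ = -0.368, so a root lies in (0, 1).
Newton iteration, β⁰ = 0.63:
  β = 0.630: g = -0.0599, g' = -0.608 → β = 0.531
  β = 0.531: g = -0.0017, g' = -0.580 → β = 0.529
Converged at β = 0.529.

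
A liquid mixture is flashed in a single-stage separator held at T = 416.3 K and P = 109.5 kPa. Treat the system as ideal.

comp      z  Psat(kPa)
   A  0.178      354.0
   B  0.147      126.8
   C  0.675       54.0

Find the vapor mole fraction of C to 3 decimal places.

y_C = 0.348

Raoult's law: Kᵢ = Pᵢˢᵃᵗ/P = Pᵢˢᵃᵗ/109.5.
  K_A = 354.0/109.5 = 3.23288, K_B = 126.8/109.5 = 1.15799, K_C = 54.0/109.5 = 0.49315
Newton iteration, ψ⁰ = 0.33:
  ψ = 0.330: g = -0.1599, g' = -0.548 → ψ = 0.038
  ψ = 0.038: g = 0.0407, g' = -0.938 → ψ = 0.081
  ψ = 0.081: g = 0.0025, g' = -0.828 → ψ = 0.084
Converged at ψ = 0.084.
Compositions from xᵢ = zᵢ/(1+ψ(Kᵢ−1)), yᵢ = Kᵢxᵢ:
  A: x = 0.150, y = 0.484
  B: x = 0.145, y = 0.168
  C: x = 0.705, y = 0.348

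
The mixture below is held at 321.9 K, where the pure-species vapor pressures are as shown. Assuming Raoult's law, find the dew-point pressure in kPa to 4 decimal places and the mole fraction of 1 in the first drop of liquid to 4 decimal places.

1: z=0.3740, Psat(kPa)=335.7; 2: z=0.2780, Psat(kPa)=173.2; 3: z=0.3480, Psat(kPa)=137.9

Pdew = 190.7400 kPa, x_1 = 0.2125

At the dew point ψ → 1, so Σzᵢ/Kᵢ = 1 with Kᵢ = Pᵢˢᵃᵗ/P ⇒ 1/P = Σzᵢ/Pᵢˢᵃᵗ.
1/P = 0.3740/335.7 + 0.2780/173.2 + 0.3480/137.9 = 0.0052427 ⇒ P = 190.7400 kPa
xᵢ = zᵢP/Pᵢˢᵃᵗ ⇒ x_1 = 0.3740·190.7400/335.7 = 0.2125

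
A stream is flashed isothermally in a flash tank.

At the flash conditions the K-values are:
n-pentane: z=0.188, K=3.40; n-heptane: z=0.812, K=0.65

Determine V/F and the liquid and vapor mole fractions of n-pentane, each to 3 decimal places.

V/F = 0.199, x_n-pentane = 0.127, y_n-pentane = 0.433

Binary case is linear: z₁(K₁−1)(1+V/F(K₂−1)) + z₂(K₂−1)(1+V/F(K₁−1)) = 0
⇒ V/F = [z₁(K₁−1)+z₂(K₂−1)] / [−(K₁−1)(K₂−1)] = 0.1670/0.8400 = 0.199
Compositions from xᵢ = zᵢ/(1+V/F(Kᵢ−1)), yᵢ = Kᵢxᵢ:
  n-pentane: x = 0.127, y = 0.433
  n-heptane: x = 0.873, y = 0.567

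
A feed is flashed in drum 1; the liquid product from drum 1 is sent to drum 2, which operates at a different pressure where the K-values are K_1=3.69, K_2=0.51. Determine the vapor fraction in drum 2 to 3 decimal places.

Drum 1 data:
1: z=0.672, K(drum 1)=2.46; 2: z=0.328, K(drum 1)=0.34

V/F (drum 2) = 0.379

Drum 1:
Material balance + equilibrium reduce to Σ zᵢ(Kᵢ−1)/(1+ψ₁(Kᵢ−1)) = 0.
g(0) = ΣzᵢKᵢ − 1 = 0.765 and g(1) = 1 − Σzᵢ/Kᵢ = -0.238, so a root lies in (0, 1).
Binary case is linear: z₁(K₁−1)(1+ψ₁(K₂−1)) + z₂(K₂−1)(1+ψ₁(K₁−1)) = 0
⇒ ψ₁ = [z₁(K₁−1)+z₂(K₂−1)] / [−(K₁−1)(K₂−1)] = 0.7646/0.9636 = 0.794
Drum-1 compositions:
  1: x = 0.311, y = 0.766
  2: x = 0.689, y = 0.234
Drum-2 feed = drum-1 liquid: z₂ = (0.3113, 0.6887).
Drum 2:
Let ψ₂ = V/F and solve Σ zᵢ(Kᵢ−1)/(1+ψ₂(Kᵢ−1)) = 0.
g(0) = ΣzᵢKᵢ − 1 = 0.500 and g(1) = 1 − Σzᵢ/Kᵢ = -0.435, so a root lies in (0, 1).
Binary case is linear: z₁(K₁−1)(1+ψ₂(K₂−1)) + z₂(K₂−1)(1+ψ₂(K₁−1)) = 0
⇒ ψ₂ = [z₁(K₁−1)+z₂(K₂−1)] / [−(K₁−1)(K₂−1)] = 0.5000/1.3181 = 0.379
  1: x = 0.154, y = 0.569
  2: x = 0.846, y = 0.431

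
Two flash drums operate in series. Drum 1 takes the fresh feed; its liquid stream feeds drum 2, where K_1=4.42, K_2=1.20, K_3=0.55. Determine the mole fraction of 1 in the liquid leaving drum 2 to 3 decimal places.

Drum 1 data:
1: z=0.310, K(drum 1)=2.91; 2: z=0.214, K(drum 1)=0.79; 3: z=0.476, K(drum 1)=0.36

x_1 (drum 2) = 0.082

Drum 1:
Material balance + equilibrium reduce to Σ zᵢ(Kᵢ−1)/(1+ψ₁(Kᵢ−1)) = 0.
Check two-phase: ΣzᵢKᵢ = 1.243 > 1 and Σzᵢ/Kᵢ = 1.700 > 1, so g(0) = 0.243 > 0 and g(1) = -0.700 < 0.
Iterate (Newton) starting at ψ₁ = 0.64:
  ψ₁ = 0.640: g = -0.3015, g' = -0.801 → ψ₁ = 0.264
  ψ₁ = 0.264: g = -0.0202, g' = -0.793 → ψ₁ = 0.238
Converged at ψ₁ = 0.238.
Drum-1 compositions:
  1: x = 0.213, y = 0.620
  2: x = 0.225, y = 0.178
  3: x = 0.562, y = 0.202
Drum-2 feed = drum-1 liquid: z₂ = (0.2130, 0.2253, 0.5617).
Drum 2:
Newton iteration, ψ₂⁰ = 0.5:
  ψ₂ = 0.500: g = -0.0164, g' = -0.536 → ψ₂ = 0.469
  ψ₂ = 0.469: g = 0.0003, g' = -0.557 → ψ₂ = 0.470
Converged at ψ₂ = 0.470.
  1: x = 0.082, y = 0.361
  2: x = 0.206, y = 0.247
  3: x = 0.712, y = 0.392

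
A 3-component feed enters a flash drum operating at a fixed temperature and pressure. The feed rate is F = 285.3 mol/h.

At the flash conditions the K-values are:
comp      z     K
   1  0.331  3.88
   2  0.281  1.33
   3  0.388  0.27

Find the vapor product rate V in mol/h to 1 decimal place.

V = 149.6 mol/h

Rachford–Rice: g(V/F) = Σ zᵢ(Kᵢ−1)/(1+V/F(Kᵢ−1)) = 0.
Check two-phase: ΣzᵢKᵢ = 1.763 > 1 and Σzᵢ/Kᵢ = 1.734 > 1, so g(0) = 0.763 > 0 and g(1) = -0.734 < 0.
Newton–Raphson from V/F = 0.5:
  V/F = 0.500: g = 0.0242, g' = -0.996 → V/F = 0.524
Converged at V/F = 0.524.
Then V = V/F·F = 0.5243·285.3 = 149.6 mol/h and L = F − V = 135.7 mol/h.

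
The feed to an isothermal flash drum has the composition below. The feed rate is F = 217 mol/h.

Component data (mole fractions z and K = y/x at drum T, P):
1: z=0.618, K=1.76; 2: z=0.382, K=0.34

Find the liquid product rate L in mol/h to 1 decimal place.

L = 122.9 mol/h

Material balance + equilibrium reduce to Σ zᵢ(Kᵢ−1)/(1+ψ(Kᵢ−1)) = 0.
g(0) = ΣzᵢKᵢ − 1 = 0.218 and g(1) = 1 − Σzᵢ/Kᵢ = -0.475, so a root lies in (0, 1).
Newton–Raphson from ψ = 0.65:
  ψ = 0.650: g = -0.1272, g' = -0.670 → ψ = 0.460
  ψ = 0.460: g = -0.0142, g' = -0.539 → ψ = 0.434
Converged at ψ = 0.434.
Then V = ψ·F = 0.4337·217 = 94.1 mol/h and L = F − V = 122.9 mol/h.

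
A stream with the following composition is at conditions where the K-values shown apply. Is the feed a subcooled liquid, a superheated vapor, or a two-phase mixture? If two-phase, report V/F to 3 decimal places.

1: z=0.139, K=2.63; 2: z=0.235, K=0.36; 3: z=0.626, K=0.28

subcooled liquid

ΣzᵢKᵢ = 0.625; Σzᵢ/Kᵢ = 2.941.
Since ΣzᵢKᵢ < 1 the mixture is below its bubble point — single liquid phase.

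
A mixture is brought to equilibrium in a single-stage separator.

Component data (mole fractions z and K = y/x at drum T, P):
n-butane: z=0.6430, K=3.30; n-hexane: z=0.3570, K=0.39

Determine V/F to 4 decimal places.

V/F = 0.8989

Iterate (Newton) starting at V/F = 0.5:
  V/F = 0.5000: g = 0.37452, g' = -1.0109 → V/F = 0.8705
  V/F = 0.8705: g = 0.02828, g' = -0.9813 → V/F = 0.8993
  V/F = 0.8993: g = -0.00044, g' = -1.0132 → V/F = 0.8989
Converged at V/F = 0.8989.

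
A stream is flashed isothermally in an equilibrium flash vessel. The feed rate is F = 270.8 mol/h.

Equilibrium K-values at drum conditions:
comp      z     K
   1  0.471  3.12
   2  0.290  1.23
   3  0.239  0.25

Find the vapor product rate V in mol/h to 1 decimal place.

V = 211.5 mol/h

Material balance + equilibrium reduce to Σ zᵢ(Kᵢ−1)/(1+ψ(Kᵢ−1)) = 0.
Check two-phase: ΣzᵢKᵢ = 1.886 > 1 and Σzᵢ/Kᵢ = 1.343 > 1, so g(0) = 0.886 > 0 and g(1) = -0.343 < 0.
Iterate (Newton) starting at ψ = 0.5:
  ψ = 0.500: g = 0.2577, g' = -0.855 → ψ = 0.801
  ψ = 0.801: g = -0.0229, g' = -1.146 → ψ = 0.781
Converged at ψ = 0.781.
Then V = ψ·F = 0.7808·270.8 = 211.5 mol/h and L = F − V = 59.3 mol/h.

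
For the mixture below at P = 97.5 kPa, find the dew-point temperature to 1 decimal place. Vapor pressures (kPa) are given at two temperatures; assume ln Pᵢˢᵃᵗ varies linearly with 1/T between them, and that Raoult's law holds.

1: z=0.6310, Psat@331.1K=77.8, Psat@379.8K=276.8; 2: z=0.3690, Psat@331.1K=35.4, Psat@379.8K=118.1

T = 352.8 K

Dew-point temperature: Σzᵢ·P/Pᵢˢᵃᵗ(T) = 1. Interpolate ln Pᵢˢᵃᵗ = aᵢ + bᵢ/T.
  T = 331.1 K: ΣzᵢP/Pᵢˢᵃᵗ = 1.8071
  T = 379.8 K: ΣzᵢP/Pᵢˢᵃᵗ = 0.5269
  T = 355.5 K: ΣzᵢP/Pᵢˢᵃᵗ = 0.9342
  T = 343.3 K: ΣzᵢP/Pᵢˢᵃᵗ = 1.2841
  T = 349.4 K: ΣzᵢP/Pᵢˢᵃᵗ = 1.0922
  T = 352.4 K: ΣzᵢP/Pᵢˢᵃᵗ = 1.0107
  T = 353.9 K: ΣzᵢP/Pᵢˢᵃᵗ = 0.9727
Interpolating between 352.4 K and 353.9 K gives T ≈ 352.8 K.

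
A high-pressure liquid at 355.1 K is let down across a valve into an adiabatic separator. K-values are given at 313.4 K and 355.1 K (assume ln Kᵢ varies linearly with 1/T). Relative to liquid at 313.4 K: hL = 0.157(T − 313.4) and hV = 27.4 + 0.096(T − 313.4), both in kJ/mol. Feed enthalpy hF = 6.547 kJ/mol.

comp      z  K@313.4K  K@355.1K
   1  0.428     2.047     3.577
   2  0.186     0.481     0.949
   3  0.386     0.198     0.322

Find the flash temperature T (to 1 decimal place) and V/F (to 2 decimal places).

Adiabatic flash: solve Rachford–Rice at each trial T, then check hF = ψ·hV(T) + (1−ψ)·hL(T).
  T = 313.4 K: K = (2.047, 0.481, 0.198), RR gives ψ = 0.056, H_out = 1.525 kJ/mol
  T = 355.1 K: K = (3.577, 0.949, 0.322), RR gives ψ = 0.581, H_out = 20.991 kJ/mol
  T = 334.2 K: K = (2.752, 0.690, 0.256), RR gives ψ = 0.363, H_out = 12.749 kJ/mol
  T = 323.8 K: K = (2.385, 0.579, 0.226), RR gives ψ = 0.229, H_out = 7.772 kJ/mol
  T = 318.6 K: K = (2.212, 0.529, 0.212), RR gives ψ = 0.150, H_out = 4.866 kJ/mol
  T = 321.2 K: K = (2.297, 0.554, 0.219), RR gives ψ = 0.191, H_out = 6.364 kJ/mol
  T = 322.5 K: K = (2.341, 0.566, 0.223), RR gives ψ = 0.210, H_out = 7.078 kJ/mol
Linear interpolation between T = 321.2 (H_out = 6.364) and T = 322.5 (H_out = 7.078) on hF = 6.547 gives T ≈ 321.5 K, at which ψ = 0.20.

T = 321.5 K, V/F = 0.20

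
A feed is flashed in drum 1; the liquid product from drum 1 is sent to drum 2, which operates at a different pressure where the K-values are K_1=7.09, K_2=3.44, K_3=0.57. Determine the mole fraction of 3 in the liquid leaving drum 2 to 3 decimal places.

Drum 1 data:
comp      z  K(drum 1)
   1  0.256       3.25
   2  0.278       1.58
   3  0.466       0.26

x_3 (drum 2) = 0.886

Drum 1:
Newton iteration, ψ₁⁰ = 0.61:
  ψ₁ = 0.610: g = -0.2667, g' = -1.129 → ψ₁ = 0.374
  ψ₁ = 0.374: g = -0.0313, g' = -0.933 → ψ₁ = 0.340
Converged at ψ₁ = 0.340.
Drum-1 compositions:
  1: x = 0.145, y = 0.471
  2: x = 0.232, y = 0.367
  3: x = 0.623, y = 0.162
Drum-2 feed = drum-1 liquid: z₂ = (0.1450, 0.2322, 0.6228).
Drum 2:
Iterate (Newton) starting at ψ₂ = 0.5:
  ψ₂ = 0.500: g = 0.1323, g' = -0.796 → ψ₂ = 0.666
  ψ₂ = 0.666: g = 0.0150, g' = -0.637 → ψ₂ = 0.690
Converged at ψ₂ = 0.690.
  1: x = 0.028, y = 0.198
  2: x = 0.087, y = 0.298
  3: x = 0.886, y = 0.505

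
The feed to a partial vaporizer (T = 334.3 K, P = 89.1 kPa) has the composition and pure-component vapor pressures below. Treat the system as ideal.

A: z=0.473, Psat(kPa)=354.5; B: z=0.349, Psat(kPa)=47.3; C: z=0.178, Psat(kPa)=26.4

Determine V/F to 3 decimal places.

Raoult's law: Kᵢ = Pᵢˢᵃᵗ/P = Pᵢˢᵃᵗ/89.1.
  K_A = 354.5/89.1 = 3.97868, K_B = 47.3/89.1 = 0.53086, K_C = 26.4/89.1 = 0.29630
Iterate (Newton) starting at V/F = 0.55:
  V/F = 0.550: g = 0.1090, g' = -0.977 → V/F = 0.662
  V/F = 0.662: g = 0.0025, g' = -0.946 → V/F = 0.664
Converged at V/F = 0.664.

V/F = 0.664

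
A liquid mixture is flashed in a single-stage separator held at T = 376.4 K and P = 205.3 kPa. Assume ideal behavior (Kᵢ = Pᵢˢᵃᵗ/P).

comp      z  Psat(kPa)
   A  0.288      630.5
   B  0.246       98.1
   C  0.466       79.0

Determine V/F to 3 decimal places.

Raoult's law: Kᵢ = Pᵢˢᵃᵗ/P = Pᵢˢᵃᵗ/205.3.
  K_A = 630.5/205.3 = 3.07112, K_B = 98.1/205.3 = 0.47784, K_C = 79.0/205.3 = 0.38480
Material balance + equilibrium reduce to Σ zᵢ(Kᵢ−1)/(1+V/F(Kᵢ−1)) = 0.
g(0) = ΣzᵢKᵢ − 1 = 0.181 and g(1) = 1 − Σzᵢ/Kᵢ = -0.820, so a root lies in (0, 1).
Newton–Raphson from V/F = 0.63:
  V/F = 0.630: g = -0.4007, g' = -0.852 → V/F = 0.160
  V/F = 0.160: g = -0.0096, g' = -0.995 → V/F = 0.150
Converged at V/F = 0.150.

V/F = 0.150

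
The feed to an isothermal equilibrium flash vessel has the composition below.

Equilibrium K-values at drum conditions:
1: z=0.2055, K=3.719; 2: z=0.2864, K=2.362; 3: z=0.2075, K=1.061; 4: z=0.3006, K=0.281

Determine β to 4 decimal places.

β = 0.6668

Iterate (Newton) starting at β = 0.48:
  β = 0.4800: g = 0.16054, g' = -0.8433 → β = 0.6704
  β = 0.6704: g = -0.00323, g' = -0.9157 → β = 0.6668
Converged at β = 0.6668.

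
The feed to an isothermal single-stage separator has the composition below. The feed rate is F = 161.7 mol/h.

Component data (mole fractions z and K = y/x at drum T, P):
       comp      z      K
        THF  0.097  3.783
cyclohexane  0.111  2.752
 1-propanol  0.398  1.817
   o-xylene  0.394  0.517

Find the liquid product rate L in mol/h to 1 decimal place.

Let ψ = V/F and solve Σ zᵢ(Kᵢ−1)/(1+ψ(Kᵢ−1)) = 0.
g(0) = ΣzᵢKᵢ − 1 = 0.599 and g(1) = 1 − Σzᵢ/Kᵢ = -0.047, so a root lies in (0, 1).
Iterate (Newton) starting at ψ = 0.5:
  ψ = 0.500: g = 0.1965, g' = -0.522 → ψ = 0.877
  ψ = 0.877: g = 0.0146, g' = -0.483 → ψ = 0.907
Converged at ψ = 0.907.
Then V = ψ·F = 0.9066·161.7 = 146.6 mol/h and L = F − V = 15.1 mol/h.

L = 15.1 mol/h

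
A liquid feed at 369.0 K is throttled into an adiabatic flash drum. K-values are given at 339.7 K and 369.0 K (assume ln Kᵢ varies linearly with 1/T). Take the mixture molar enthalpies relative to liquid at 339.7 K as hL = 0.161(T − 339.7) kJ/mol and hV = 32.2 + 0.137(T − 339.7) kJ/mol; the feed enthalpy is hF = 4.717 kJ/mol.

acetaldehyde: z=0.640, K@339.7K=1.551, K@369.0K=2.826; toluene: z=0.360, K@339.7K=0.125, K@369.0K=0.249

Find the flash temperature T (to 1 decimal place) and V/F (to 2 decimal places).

T = 341.2 K, V/F = 0.14

Adiabatic flash: solve Rachford–Rice at each trial T, then check hF = ψ·hV(T) + (1−ψ)·hL(T).
  T = 339.7 K: K = (1.551, 0.125), RR gives ψ = 0.078, H_out = 2.514 kJ/mol
  T = 369.0 K: K = (2.826, 0.249), RR gives ψ = 0.655, H_out = 25.349 kJ/mol
  T = 354.4 K: K = (2.122, 0.179), RR gives ψ = 0.459, H_out = 16.978 kJ/mol
  T = 347.0 K: K = (1.818, 0.150), RR gives ψ = 0.313, H_out = 11.199 kJ/mol
  T = 343.4 K: K = (1.683, 0.137), RR gives ψ = 0.214, H_out = 7.480 kJ/mol
  T = 341.5 K: K = (1.614, 0.131), RR gives ψ = 0.150, H_out = 5.115 kJ/mol
Linear interpolation between T = 339.7 (H_out = 2.514) and T = 341.5 (H_out = 5.115) on hF = 4.717 gives T ≈ 341.2 K, at which ψ = 0.14.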